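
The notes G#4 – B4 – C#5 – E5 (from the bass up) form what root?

Reordering G#, B, C#, E into stacked thirds gives C#–E–G#–B; the bottom of that stack, C#, is the root.

C#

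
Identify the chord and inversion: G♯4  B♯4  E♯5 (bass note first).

The distinct note names are G#, B#, E#. Stacked in thirds they read E#–G#–B#, which is a minor triad on E#.
The lowest note is G#, the third of the chord, so this is first inversion (figured bass 6).

E# minor, first inversion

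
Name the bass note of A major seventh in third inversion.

G#

The seventh of A major seventh (A–C#–E–G#) is G#; that is the bass in third inversion.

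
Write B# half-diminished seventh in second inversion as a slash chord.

B#ø7/F#

Second inversion of B# half-diminished seventh has the fifth (F#) in the bass. As a slash chord: B#ø7/F#.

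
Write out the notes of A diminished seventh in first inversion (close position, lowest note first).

C, Eb, Gb, A

Spelling A diminished seventh: A–C–Eb–Gb. In first inversion the third is bass, giving C, Eb, Gb, A from the bottom.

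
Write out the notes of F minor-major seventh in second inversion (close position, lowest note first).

C, E, F, Ab

Spelling F minor-major seventh: F–Ab–C–E. In second inversion the fifth is bass, giving C, E, F, Ab from the bottom.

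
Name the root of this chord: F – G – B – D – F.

Reordering F, G, B, D into stacked thirds gives G–B–D–F; the bottom of that stack, G, is the root.

G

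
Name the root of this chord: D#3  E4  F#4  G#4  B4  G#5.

E

The distinct letter names are D#, E, F#, G#, B. Arranged as a stack of thirds they read E–G#–B–D#–F#, so E is the root (an E major ninth chord).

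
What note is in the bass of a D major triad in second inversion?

A

The fifth of D major (D–F#–A) is A; that is the bass in second inversion.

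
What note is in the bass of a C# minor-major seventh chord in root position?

C# minor-major seventh is C#–E–G#–B#. Root position places the root in the bass: C#.

C#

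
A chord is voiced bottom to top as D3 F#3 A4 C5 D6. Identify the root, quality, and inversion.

The distinct note names are D, F#, A, C. Stacked in thirds they read D–F#–A–C, which is a dominant seventh chord on D.
With the root (D) in the bass, the chord is in root position (figured bass 7).

D dominant seventh, root position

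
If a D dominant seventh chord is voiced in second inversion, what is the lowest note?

D dominant seventh is D–F#–A–C. Second inversion places the fifth in the bass: A.

A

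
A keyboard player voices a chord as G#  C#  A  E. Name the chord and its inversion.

A major seventh, third inversion

The pitch classes G#, C#, A, E arrange in thirds as A–C#–E–G#: an A major seventh chord.
With the seventh (G#) in the bass, the chord is in third inversion (figured bass 4/2).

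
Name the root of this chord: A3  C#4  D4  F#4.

The distinct letter names are A, C#, D, F#. Arranged as a stack of thirds they read D–F#–A–C#, so D is the root (a D major seventh chord).

D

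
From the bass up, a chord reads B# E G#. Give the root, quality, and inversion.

E augmented, second inversion

Reducing to letter names: B#, E, G#. These stack in thirds as E–G#–B# — an E augmented triad.
The lowest note is B#, the fifth of the chord, so this is second inversion (figured bass 6/4).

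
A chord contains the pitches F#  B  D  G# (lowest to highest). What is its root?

The distinct letter names are F#, B, D, G#. Arranged as a stack of thirds they read G#–B–D–F#, so G# is the root (a G# half-diminished seventh chord).

G#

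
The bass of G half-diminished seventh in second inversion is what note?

Db

G half-diminished seventh is G–Bb–Db–F. Second inversion places the fifth in the bass: Db.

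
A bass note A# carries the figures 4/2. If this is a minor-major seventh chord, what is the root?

The figures 4/2 mean the seventh of the chord is in the bass. If A# is the seventh of a minor-major seventh chord, the root is B (chord tones B–D–F#–A#).

B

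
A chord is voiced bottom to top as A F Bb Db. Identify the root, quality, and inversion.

Bb minor-major seventh, third inversion

The pitch classes A, F, Bb, Db arrange in thirds as Bb–Db–F–A: a Bb minor-major seventh chord.
The lowest note is A, the seventh of the chord, so this is third inversion (figured bass 4/2).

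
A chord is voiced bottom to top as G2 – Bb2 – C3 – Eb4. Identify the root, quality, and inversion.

The pitch classes G, Bb, C, Eb arrange in thirds as C–Eb–G–Bb: a C minor seventh chord.
G is the fifth of C minor seventh; fifth in the bass means second inversion (figured bass 4/3).

C minor seventh, second inversion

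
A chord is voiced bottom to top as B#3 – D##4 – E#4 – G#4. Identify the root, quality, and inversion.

E# minor-major seventh, second inversion

Reducing to letter names: B#, D##, E#, G#. These stack in thirds as E#–G#–B#–D## — an E# minor-major seventh chord.
With the fifth (B#) in the bass, the chord is in second inversion (figured bass 4/3).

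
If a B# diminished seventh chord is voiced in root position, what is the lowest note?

B# diminished seventh is B#–D#–F#–A. Root position places the root in the bass: B#.

B#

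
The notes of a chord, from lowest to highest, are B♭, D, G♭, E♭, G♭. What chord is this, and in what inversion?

Eb minor-major seventh, second inversion

The distinct note names are Bb, D, Gb, Eb. Stacked in thirds they read Eb–Gb–Bb–D, which is a minor-major seventh chord on Eb.
The lowest note is Bb, the fifth of the chord, so this is second inversion (figured bass 4/3).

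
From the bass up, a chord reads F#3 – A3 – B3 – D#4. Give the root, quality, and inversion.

B dominant seventh, second inversion

The pitch classes F#, A, B, D# arrange in thirds as B–D#–F#–A: a B dominant seventh chord.
F# is the fifth of B dominant seventh; fifth in the bass means second inversion (figured bass 4/3).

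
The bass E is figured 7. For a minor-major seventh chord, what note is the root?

The figures 7 mean the root of the chord is in the bass. If E is the root of a minor-major seventh chord, the root is E (chord tones E–G–B–D#).

E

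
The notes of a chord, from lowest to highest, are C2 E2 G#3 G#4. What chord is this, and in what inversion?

C augmented, root position

The distinct note names are C, E, G#. Stacked in thirds they read C–E–G#, which is an augmented triad on C.
With the root (C) in the bass, the chord is in root position (figured bass 5/3).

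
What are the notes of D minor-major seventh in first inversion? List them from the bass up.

F, A, C#, D

The chord tones are D–F–A–C#. With the third (F) lowest for first inversion: F, A, C#, D.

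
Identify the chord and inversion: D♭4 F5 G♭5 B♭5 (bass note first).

The distinct note names are Db, F, Gb, Bb. Stacked in thirds they read Gb–Bb–Db–F, which is a major seventh chord on Gb.
Db is the fifth of Gb major seventh; fifth in the bass means second inversion (figured bass 4/3).

Gb major seventh, second inversion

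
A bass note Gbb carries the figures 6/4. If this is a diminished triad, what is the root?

Cb

The figures 6/4 mean the fifth of the chord is in the bass. If Gbb is the fifth of a diminished triad, the root is Cb (chord tones Cb–Ebb–Gbb).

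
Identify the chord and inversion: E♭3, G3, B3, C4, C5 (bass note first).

C minor-major seventh, first inversion

Reducing to letter names: Eb, G, B, C. These stack in thirds as C–Eb–G–B — a C minor-major seventh chord.
Eb is the third of C minor-major seventh; third in the bass means first inversion (figured bass 6/5).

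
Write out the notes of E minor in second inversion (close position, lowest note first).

B, E, G

E minor is E–G–B. Second inversion puts the fifth (B) in the bass, with the remaining tones above: B, E, G.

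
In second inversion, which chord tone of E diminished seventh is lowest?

Bb

In second inversion the fifth is lowest. For E diminished seventh (E–G–Bb–Db) that is Bb.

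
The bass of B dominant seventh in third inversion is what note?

In third inversion the seventh is lowest. For B dominant seventh (B–D#–F#–A) that is A.

A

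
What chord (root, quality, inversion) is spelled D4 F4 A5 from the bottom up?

Reducing to letter names: D, F, A. These stack in thirds as D–F–A — a D minor triad.
With the root (D) in the bass, the chord is in root position (figured bass 5/3).

D minor, root position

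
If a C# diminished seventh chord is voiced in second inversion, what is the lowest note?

G

In second inversion the fifth is lowest. For C# diminished seventh (C#–E–G–Bb) that is G.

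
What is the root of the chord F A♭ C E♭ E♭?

F, Ab, C, Eb are the tones of an F minor seventh chord (F–Ab–C–Eb), making F the root.

F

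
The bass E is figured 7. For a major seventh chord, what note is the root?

E

The figures 7 mean the root of the chord is in the bass. If E is the root of a major seventh chord, the root is E (chord tones E–G#–B–D#).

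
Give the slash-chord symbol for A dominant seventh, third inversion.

A7/G

Third inversion of A dominant seventh has the seventh (G) in the bass. As a slash chord: A7/G.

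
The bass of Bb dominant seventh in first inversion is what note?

D

Bb dominant seventh is Bb–D–F–Ab. First inversion places the third in the bass: D.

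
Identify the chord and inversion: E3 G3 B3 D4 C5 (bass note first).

C major ninth, first inversion

Reducing to letter names: E, G, B, D, C. These stack in thirds as C–E–G–B–D — a C major ninth chord.
E is the third of C major ninth; third in the bass means first inversion.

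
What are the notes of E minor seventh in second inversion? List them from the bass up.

E minor seventh is E–G–B–D. Second inversion puts the fifth (B) in the bass, with the remaining tones above: B, D, E, G.

B, D, E, G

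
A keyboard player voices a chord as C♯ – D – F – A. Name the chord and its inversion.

The pitch classes C#, D, F, A arrange in thirds as D–F–A–C#: a D minor-major seventh chord.
With the seventh (C#) in the bass, the chord is in third inversion (figured bass 4/2).

D minor-major seventh, third inversion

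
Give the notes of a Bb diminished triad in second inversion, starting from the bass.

Spelling Bb diminished: Bb–Db–Fb. In second inversion the fifth is bass, giving Fb, Bb, Db from the bottom.

Fb, Bb, Db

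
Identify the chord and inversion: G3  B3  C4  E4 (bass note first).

C major seventh, second inversion

Reducing to letter names: G, B, C, E. These stack in thirds as C–E–G–B — a C major seventh chord.
G is the fifth of C major seventh; fifth in the bass means second inversion (figured bass 4/3).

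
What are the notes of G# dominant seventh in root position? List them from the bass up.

G# dominant seventh is G#–B#–D#–F#. Root position puts the root (G#) in the bass, with the remaining tones above: G#, B#, D#, F#.

G#, B#, D#, F#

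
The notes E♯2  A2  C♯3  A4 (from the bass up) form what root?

A

Reordering E#, A, C# into stacked thirds gives A–C#–E#; the bottom of that stack, A, is the root.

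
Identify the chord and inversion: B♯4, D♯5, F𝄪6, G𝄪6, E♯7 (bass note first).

E# dominant ninth, second inversion

The distinct note names are B#, D#, F##, G##, E#. Stacked in thirds they read E#–G##–B#–D#–F##, which is a dominant ninth chord on E#.
B# is the fifth of E# dominant ninth; fifth in the bass means second inversion.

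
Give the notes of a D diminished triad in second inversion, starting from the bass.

The chord tones are D–F–Ab. With the fifth (Ab) lowest for second inversion: Ab, D, F.

Ab, D, F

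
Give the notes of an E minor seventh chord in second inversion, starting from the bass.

Spelling E minor seventh: E–G–B–D. In second inversion the fifth is bass, giving B, D, E, G from the bottom.

B, D, E, G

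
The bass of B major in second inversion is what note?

F#

The fifth of B major (B–D#–F#) is F#; that is the bass in second inversion.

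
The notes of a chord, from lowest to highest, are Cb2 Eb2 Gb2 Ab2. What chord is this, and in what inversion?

The distinct note names are Cb, Eb, Gb, Ab. Stacked in thirds they read Ab–Cb–Eb–Gb, which is a minor seventh chord on Ab.
With the third (Cb) in the bass, the chord is in first inversion (figured bass 6/5).

Ab minor seventh, first inversion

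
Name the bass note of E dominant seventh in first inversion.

G#

E dominant seventh is E–G#–B–D. First inversion places the third in the bass: G#.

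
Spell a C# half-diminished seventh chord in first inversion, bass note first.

E, G, B, C#

Spelling C# half-diminished seventh: C#–E–G–B. In first inversion the third is bass, giving E, G, B, C# from the bottom.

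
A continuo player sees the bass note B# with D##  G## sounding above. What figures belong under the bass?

6

The notes B#, D##, G## stack in thirds as G##–B#–D## — a G## minor triad. The bass B# is the third, so this is first inversion: figured 6.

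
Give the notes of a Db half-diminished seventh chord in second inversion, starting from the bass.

Db half-diminished seventh is Db–Fb–Abb–Cb. Second inversion puts the fifth (Abb) in the bass, with the remaining tones above: Abb, Cb, Db, Fb.

Abb, Cb, Db, Fb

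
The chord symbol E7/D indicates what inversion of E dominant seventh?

E7/D means E dominant seventh with D in the bass. D is the seventh of E dominant seventh (E–G#–B–D), so this is third inversion.

third inversion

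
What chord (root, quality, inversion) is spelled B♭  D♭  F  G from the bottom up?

G half-diminished seventh, first inversion

Reducing to letter names: Bb, Db, F, G. These stack in thirds as G–Bb–Db–F — a G half-diminished seventh chord.
The lowest note is Bb, the third of the chord, so this is first inversion (figured bass 6/5).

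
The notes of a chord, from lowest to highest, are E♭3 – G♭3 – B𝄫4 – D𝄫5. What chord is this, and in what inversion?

The pitch classes Eb, Gb, Bbb, Dbb arrange in thirds as Eb–Gb–Bbb–Dbb: an Eb diminished seventh chord.
With the root (Eb) in the bass, the chord is in root position (figured bass 7).

Eb diminished seventh, root position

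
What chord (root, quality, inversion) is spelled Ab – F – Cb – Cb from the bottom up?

F diminished, first inversion

Reducing to letter names: Ab, F, Cb. These stack in thirds as F–Ab–Cb — an F diminished triad.
The lowest note is Ab, the third of the chord, so this is first inversion (figured bass 6).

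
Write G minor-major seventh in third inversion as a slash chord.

Gm(maj7)/F#

Third inversion of G minor-major seventh has the seventh (F#) in the bass. As a slash chord: Gm(maj7)/F#.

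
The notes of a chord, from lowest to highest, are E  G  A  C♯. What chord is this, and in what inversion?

The distinct note names are E, G, A, C#. Stacked in thirds they read A–C#–E–G, which is a dominant seventh chord on A.
The lowest note is E, the fifth of the chord, so this is second inversion (figured bass 4/3).

A dominant seventh, second inversion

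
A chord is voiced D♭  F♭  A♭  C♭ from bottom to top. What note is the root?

The distinct letter names are Db, Fb, Ab, Cb. Arranged as a stack of thirds they read Db–Fb–Ab–Cb, so Db is the root (a Db minor seventh chord).

Db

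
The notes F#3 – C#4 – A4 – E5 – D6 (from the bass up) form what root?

D

Reordering F#, C#, A, E, D into stacked thirds gives D–F#–A–C#–E; the bottom of that stack, D, is the root.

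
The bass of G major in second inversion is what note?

D

In second inversion the fifth is lowest. For G major (G–B–D) that is D.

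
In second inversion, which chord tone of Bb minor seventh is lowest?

Bb minor seventh is Bb–Db–F–Ab. Second inversion places the fifth in the bass: F.

F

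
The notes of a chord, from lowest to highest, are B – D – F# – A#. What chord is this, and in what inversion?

B minor-major seventh, root position

Reducing to letter names: B, D, F#, A#. These stack in thirds as B–D–F#–A# — a B minor-major seventh chord.
B is the root of B minor-major seventh; root in the bass means root position (figured bass 7).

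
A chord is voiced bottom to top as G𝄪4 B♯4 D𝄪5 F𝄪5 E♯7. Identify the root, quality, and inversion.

E# major ninth, first inversion

The distinct note names are G##, B#, D##, F##, E#. Stacked in thirds they read E#–G##–B#–D##–F##, which is a major ninth chord on E#.
The lowest note is G##, the third of the chord, so this is first inversion.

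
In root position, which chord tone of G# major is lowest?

G#

In root position the root is lowest. For G# major (G#–B#–D#) that is G#.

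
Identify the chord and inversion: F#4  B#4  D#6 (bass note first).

B# diminished, second inversion

The pitch classes F#, B#, D# arrange in thirds as B#–D#–F#: a B# diminished triad.
The lowest note is F#, the fifth of the chord, so this is second inversion (figured bass 6/4).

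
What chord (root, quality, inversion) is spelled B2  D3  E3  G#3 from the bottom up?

Reducing to letter names: B, D, E, G#. These stack in thirds as E–G#–B–D — an E dominant seventh chord.
With the fifth (B) in the bass, the chord is in second inversion (figured bass 4/3).

E dominant seventh, second inversion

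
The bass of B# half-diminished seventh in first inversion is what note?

D#

In first inversion the third is lowest. For B# half-diminished seventh (B#–D#–F#–A#) that is D#.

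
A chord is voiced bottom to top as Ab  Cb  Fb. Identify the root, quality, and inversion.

Reducing to letter names: Ab, Cb, Fb. These stack in thirds as Fb–Ab–Cb — an Fb major triad.
With the third (Ab) in the bass, the chord is in first inversion (figured bass 6).

Fb major, first inversion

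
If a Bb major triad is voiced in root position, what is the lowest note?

Bb

In root position the root is lowest. For Bb major (Bb–D–F) that is Bb.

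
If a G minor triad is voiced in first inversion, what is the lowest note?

In first inversion the third is lowest. For G minor (G–Bb–D) that is Bb.

Bb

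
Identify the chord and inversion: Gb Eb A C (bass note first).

A diminished seventh, third inversion

The distinct note names are Gb, Eb, A, C. Stacked in thirds they read A–C–Eb–Gb, which is a diminished seventh chord on A.
The lowest note is Gb, the seventh of the chord, so this is third inversion (figured bass 4/2).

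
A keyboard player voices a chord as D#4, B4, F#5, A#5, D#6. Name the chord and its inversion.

Reducing to letter names: D#, B, F#, A#. These stack in thirds as B–D#–F#–A# — a B major seventh chord.
The lowest note is D#, the third of the chord, so this is first inversion (figured bass 6/5).

B major seventh, first inversion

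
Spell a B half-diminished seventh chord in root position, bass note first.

B, D, F, A

B half-diminished seventh is B–D–F–A. Root position puts the root (B) in the bass, with the remaining tones above: B, D, F, A.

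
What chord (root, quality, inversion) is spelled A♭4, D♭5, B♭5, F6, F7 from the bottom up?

Bb minor seventh, third inversion

The pitch classes Ab, Db, Bb, F arrange in thirds as Bb–Db–F–Ab: a Bb minor seventh chord.
Ab is the seventh of Bb minor seventh; seventh in the bass means third inversion (figured bass 4/2).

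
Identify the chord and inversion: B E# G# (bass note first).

The pitch classes B, E#, G# arrange in thirds as E#–G#–B: an E# diminished triad.
With the fifth (B) in the bass, the chord is in second inversion (figured bass 6/4).

E# diminished, second inversion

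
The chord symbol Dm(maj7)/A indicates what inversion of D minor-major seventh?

second inversion

Dm(maj7)/A means D minor-major seventh with A in the bass. A is the fifth of D minor-major seventh (D–F–A–C#), so this is second inversion.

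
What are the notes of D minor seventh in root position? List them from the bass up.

Spelling D minor seventh: D–F–A–C. In root position the root is bass, giving D, F, A, C from the bottom.

D, F, A, C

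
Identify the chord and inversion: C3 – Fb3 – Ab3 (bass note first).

Reducing to letter names: C, Fb, Ab. These stack in thirds as Fb–Ab–C — an Fb augmented triad.
The lowest note is C, the fifth of the chord, so this is second inversion (figured bass 6/4).

Fb augmented, second inversion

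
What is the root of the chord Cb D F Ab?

D

The distinct letter names are Cb, D, F, Ab. Arranged as a stack of thirds they read D–F–Ab–Cb, so D is the root (a D diminished seventh chord).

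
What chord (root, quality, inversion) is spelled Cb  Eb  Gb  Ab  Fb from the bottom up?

The pitch classes Cb, Eb, Gb, Ab, Fb arrange in thirds as Fb–Ab–Cb–Eb–Gb: an Fb major ninth chord.
The lowest note is Cb, the fifth of the chord, so this is second inversion.

Fb major ninth, second inversion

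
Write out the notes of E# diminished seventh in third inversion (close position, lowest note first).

E# diminished seventh is E#–G#–B–D. Third inversion puts the seventh (D) in the bass, with the remaining tones above: D, E#, G#, B.

D, E#, G#, B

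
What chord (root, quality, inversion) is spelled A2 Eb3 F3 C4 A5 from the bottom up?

Reducing to letter names: A, Eb, F, C. These stack in thirds as F–A–C–Eb — an F dominant seventh chord.
With the third (A) in the bass, the chord is in first inversion (figured bass 6/5).

F dominant seventh, first inversion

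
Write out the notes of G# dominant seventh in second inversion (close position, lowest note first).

Spelling G# dominant seventh: G#–B#–D#–F#. In second inversion the fifth is bass, giving D#, F#, G#, B# from the bottom.

D#, F#, G#, B#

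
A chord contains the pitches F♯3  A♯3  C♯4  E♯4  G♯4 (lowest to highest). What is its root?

F#

The distinct letter names are F#, A#, C#, E#, G#. Arranged as a stack of thirds they read F#–A#–C#–E#–G#, so F# is the root (an F# major ninth chord).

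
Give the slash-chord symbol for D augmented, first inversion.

Daug/F#

First inversion of D augmented has the third (F#) in the bass. As a slash chord: Daug/F#.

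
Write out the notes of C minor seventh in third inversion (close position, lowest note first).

Bb, C, Eb, G

The chord tones are C–Eb–G–Bb. With the seventh (Bb) lowest for third inversion: Bb, C, Eb, G.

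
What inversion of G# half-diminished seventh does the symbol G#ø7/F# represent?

third inversion

G#ø7/F# means G# half-diminished seventh with F# in the bass. F# is the seventh of G# half-diminished seventh (G#–B–D–F#), so this is third inversion.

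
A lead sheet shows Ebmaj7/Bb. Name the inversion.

Ebmaj7/Bb means Eb major seventh with Bb in the bass. Bb is the fifth of Eb major seventh (Eb–G–Bb–D), so this is second inversion.

second inversion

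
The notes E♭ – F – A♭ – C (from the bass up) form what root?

F

The distinct letter names are Eb, F, Ab, C. Arranged as a stack of thirds they read F–Ab–C–Eb, so F is the root (an F minor seventh chord).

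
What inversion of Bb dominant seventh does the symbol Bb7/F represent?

Bb7/F means Bb dominant seventh with F in the bass. F is the fifth of Bb dominant seventh (Bb–D–F–Ab), so this is second inversion.

second inversion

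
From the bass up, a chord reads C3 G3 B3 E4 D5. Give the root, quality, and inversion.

C major ninth, root position

The pitch classes C, G, B, E, D arrange in thirds as C–E–G–B–D: a C major ninth chord.
The lowest note is C, the root of the chord, so this is root position.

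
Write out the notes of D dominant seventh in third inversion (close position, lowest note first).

The chord tones are D–F#–A–C. With the seventh (C) lowest for third inversion: C, D, F#, A.

C, D, F#, A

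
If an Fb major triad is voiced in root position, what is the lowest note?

Fb

In root position the root is lowest. For Fb major (Fb–Ab–Cb) that is Fb.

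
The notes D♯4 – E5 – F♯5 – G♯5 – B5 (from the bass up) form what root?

E

Reordering D#, E, F#, G#, B into stacked thirds gives E–G#–B–D#–F#; the bottom of that stack, E, is the root.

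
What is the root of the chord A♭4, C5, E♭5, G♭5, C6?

Ab

Reordering Ab, C, Eb, Gb into stacked thirds gives Ab–C–Eb–Gb; the bottom of that stack, Ab, is the root.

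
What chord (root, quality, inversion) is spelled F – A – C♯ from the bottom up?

The pitch classes F, A, C# arrange in thirds as F–A–C#: an F augmented triad.
F is the root of F augmented; root in the bass means root position (figured bass 5/3).

F augmented, root position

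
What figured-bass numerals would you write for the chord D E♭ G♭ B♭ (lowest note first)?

The notes D, Eb, Gb, Bb stack in thirds as Eb–Gb–Bb–D — an Eb minor-major seventh chord. The bass D is the seventh, so this is third inversion: figured 4/2.

4/2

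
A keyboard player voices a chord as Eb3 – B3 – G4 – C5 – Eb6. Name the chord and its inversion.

Reducing to letter names: Eb, B, G, C. These stack in thirds as C–Eb–G–B — a C minor-major seventh chord.
The lowest note is Eb, the third of the chord, so this is first inversion (figured bass 6/5).

C minor-major seventh, first inversion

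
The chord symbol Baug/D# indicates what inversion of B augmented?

Baug/D# means B augmented with D# in the bass. D# is the third of B augmented (B–D#–F##), so this is first inversion.

first inversion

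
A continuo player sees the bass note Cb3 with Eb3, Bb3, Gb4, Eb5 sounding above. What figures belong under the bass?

7

The notes Cb, Eb, Bb, Gb stack in thirds as Cb–Eb–Gb–Bb — a Cb major seventh chord. The bass Cb is the root, so this is root position: figured 7.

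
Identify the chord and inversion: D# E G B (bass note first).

E minor-major seventh, third inversion

Reducing to letter names: D#, E, G, B. These stack in thirds as E–G–B–D# — an E minor-major seventh chord.
The lowest note is D#, the seventh of the chord, so this is third inversion (figured bass 4/2).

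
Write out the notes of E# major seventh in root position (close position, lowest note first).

The chord tones are E#–G##–B#–D##. With the root (E#) lowest for root position: E#, G##, B#, D##.

E#, G##, B#, D##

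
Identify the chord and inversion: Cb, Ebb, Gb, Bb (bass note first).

The pitch classes Cb, Ebb, Gb, Bb arrange in thirds as Cb–Ebb–Gb–Bb: a Cb minor-major seventh chord.
Cb is the root of Cb minor-major seventh; root in the bass means root position (figured bass 7).

Cb minor-major seventh, root position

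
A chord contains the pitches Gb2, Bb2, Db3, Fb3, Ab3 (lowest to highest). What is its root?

The distinct letter names are Gb, Bb, Db, Fb, Ab. Arranged as a stack of thirds they read Gb–Bb–Db–Fb–Ab, so Gb is the root (a Gb dominant ninth chord).

Gb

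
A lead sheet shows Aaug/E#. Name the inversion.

second inversion

Aaug/E# means A augmented with E# in the bass. E# is the fifth of A augmented (A–C#–E#), so this is second inversion.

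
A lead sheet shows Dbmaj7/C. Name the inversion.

Dbmaj7/C means Db major seventh with C in the bass. C is the seventh of Db major seventh (Db–F–Ab–C), so this is third inversion.

third inversion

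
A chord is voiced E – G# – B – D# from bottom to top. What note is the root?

E, G#, B, D# are the tones of an E major seventh chord (E–G#–B–D#), making E the root.

E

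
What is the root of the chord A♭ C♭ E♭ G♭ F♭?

The distinct letter names are Ab, Cb, Eb, Gb, Fb. Arranged as a stack of thirds they read Fb–Ab–Cb–Eb–Gb, so Fb is the root (an Fb major ninth chord).

Fb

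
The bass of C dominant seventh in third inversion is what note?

Bb

In third inversion the seventh is lowest. For C dominant seventh (C–E–G–Bb) that is Bb.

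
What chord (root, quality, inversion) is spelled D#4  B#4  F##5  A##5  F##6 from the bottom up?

The pitch classes D#, B#, F##, A## arrange in thirds as B#–D#–F##–A##: a B# minor-major seventh chord.
The lowest note is D#, the third of the chord, so this is first inversion (figured bass 6/5).

B# minor-major seventh, first inversion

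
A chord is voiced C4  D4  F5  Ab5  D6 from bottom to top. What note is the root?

Reordering C, D, F, Ab into stacked thirds gives D–F–Ab–C; the bottom of that stack, D, is the root.

D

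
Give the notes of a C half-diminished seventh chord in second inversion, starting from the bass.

C half-diminished seventh is C–Eb–Gb–Bb. Second inversion puts the fifth (Gb) in the bass, with the remaining tones above: Gb, Bb, C, Eb.

Gb, Bb, C, Eb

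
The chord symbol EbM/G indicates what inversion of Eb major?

EbM/G means Eb major with G in the bass. G is the third of Eb major (Eb–G–Bb), so this is first inversion.

first inversion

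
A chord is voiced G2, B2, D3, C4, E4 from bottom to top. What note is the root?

C

Reordering G, B, D, C, E into stacked thirds gives C–E–G–B–D; the bottom of that stack, C, is the root.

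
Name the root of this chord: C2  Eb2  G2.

C, Eb, G are the tones of a C minor triad (C–Eb–G), making C the root.

C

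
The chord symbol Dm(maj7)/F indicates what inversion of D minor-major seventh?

first inversion

Dm(maj7)/F means D minor-major seventh with F in the bass. F is the third of D minor-major seventh (D–F–A–C#), so this is first inversion.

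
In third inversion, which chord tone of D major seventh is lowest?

C#

The seventh of D major seventh (D–F#–A–C#) is C#; that is the bass in third inversion.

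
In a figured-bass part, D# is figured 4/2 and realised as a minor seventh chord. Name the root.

E#

The figures 4/2 mean the seventh of the chord is in the bass. If D# is the seventh of a minor seventh chord, the root is E# (chord tones E#–G#–B#–D#).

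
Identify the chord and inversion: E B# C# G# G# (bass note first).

C# minor-major seventh, first inversion

The pitch classes E, B#, C#, G# arrange in thirds as C#–E–G#–B#: a C# minor-major seventh chord.
The lowest note is E, the third of the chord, so this is first inversion (figured bass 6/5).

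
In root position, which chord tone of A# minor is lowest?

A#

In root position the root is lowest. For A# minor (A#–C#–E#) that is A#.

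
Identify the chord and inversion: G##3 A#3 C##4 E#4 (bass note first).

A# major seventh, third inversion

The pitch classes G##, A#, C##, E# arrange in thirds as A#–C##–E#–G##: an A# major seventh chord.
G## is the seventh of A# major seventh; seventh in the bass means third inversion (figured bass 4/2).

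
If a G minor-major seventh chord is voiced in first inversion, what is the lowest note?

The third of G minor-major seventh (G–Bb–D–F#) is Bb; that is the bass in first inversion.

Bb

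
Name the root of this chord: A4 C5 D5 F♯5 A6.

D

Reordering A, C, D, F# into stacked thirds gives D–F#–A–C; the bottom of that stack, D, is the root.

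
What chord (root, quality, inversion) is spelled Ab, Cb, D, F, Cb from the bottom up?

The distinct note names are Ab, Cb, D, F. Stacked in thirds they read D–F–Ab–Cb, which is a diminished seventh chord on D.
The lowest note is Ab, the fifth of the chord, so this is second inversion (figured bass 4/3).

D diminished seventh, second inversion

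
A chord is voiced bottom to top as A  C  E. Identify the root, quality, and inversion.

A minor, root position

The distinct note names are A, C, E. Stacked in thirds they read A–C–E, which is a minor triad on A.
With the root (A) in the bass, the chord is in root position (figured bass 5/3).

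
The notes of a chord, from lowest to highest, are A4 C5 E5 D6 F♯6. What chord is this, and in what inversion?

The pitch classes A, C, E, D, F# arrange in thirds as D–F#–A–C–E: a D dominant ninth chord.
With the fifth (A) in the bass, the chord is in second inversion.

D dominant ninth, second inversion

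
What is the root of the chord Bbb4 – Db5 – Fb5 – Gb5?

Bbb, Db, Fb, Gb are the tones of a Gb minor seventh chord (Gb–Bbb–Db–Fb), making Gb the root.

Gb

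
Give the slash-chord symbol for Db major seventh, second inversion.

Dbmaj7/Ab

Second inversion of Db major seventh has the fifth (Ab) in the bass. As a slash chord: Dbmaj7/Ab.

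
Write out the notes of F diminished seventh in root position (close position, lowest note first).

F, Ab, Cb, Ebb

The chord tones are F–Ab–Cb–Ebb. With the root (F) lowest for root position: F, Ab, Cb, Ebb.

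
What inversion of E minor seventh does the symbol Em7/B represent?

second inversion

Em7/B means E minor seventh with B in the bass. B is the fifth of E minor seventh (E–G–B–D), so this is second inversion.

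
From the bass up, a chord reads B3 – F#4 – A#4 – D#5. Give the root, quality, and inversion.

Reducing to letter names: B, F#, A#, D#. These stack in thirds as B–D#–F#–A# — a B major seventh chord.
B is the root of B major seventh; root in the bass means root position (figured bass 7).

B major seventh, root position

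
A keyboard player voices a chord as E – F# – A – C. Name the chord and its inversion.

Reducing to letter names: E, F#, A, C. These stack in thirds as F#–A–C–E — an F# half-diminished seventh chord.
The lowest note is E, the seventh of the chord, so this is third inversion (figured bass 4/2).

F# half-diminished seventh, third inversion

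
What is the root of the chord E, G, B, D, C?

C

E, G, B, D, C are the tones of a C major ninth chord (C–E–G–B–D), making C the root.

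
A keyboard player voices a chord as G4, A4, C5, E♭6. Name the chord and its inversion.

A half-diminished seventh, third inversion

The pitch classes G, A, C, Eb arrange in thirds as A–C–Eb–G: an A half-diminished seventh chord.
With the seventh (G) in the bass, the chord is in third inversion (figured bass 4/2).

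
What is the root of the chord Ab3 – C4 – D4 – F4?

D

Reordering Ab, C, D, F into stacked thirds gives D–F–Ab–C; the bottom of that stack, D, is the root.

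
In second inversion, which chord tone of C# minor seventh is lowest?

C# minor seventh is C#–E–G#–B. Second inversion places the fifth in the bass: G#.

G#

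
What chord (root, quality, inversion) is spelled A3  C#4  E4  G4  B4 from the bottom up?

A dominant ninth, root position

Reducing to letter names: A, C#, E, G, B. These stack in thirds as A–C#–E–G–B — an A dominant ninth chord.
With the root (A) in the bass, the chord is in root position.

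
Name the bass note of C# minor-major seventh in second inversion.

C# minor-major seventh is C#–E–G#–B#. Second inversion places the fifth in the bass: G#.

G#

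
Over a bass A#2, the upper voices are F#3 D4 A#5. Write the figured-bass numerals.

6/4

The notes A#, F#, D stack in thirds as D–F#–A# — a D augmented triad. The bass A# is the fifth, so this is second inversion: figured 6/4.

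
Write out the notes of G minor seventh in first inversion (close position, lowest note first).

Bb, D, F, G

G minor seventh is G–Bb–D–F. First inversion puts the third (Bb) in the bass, with the remaining tones above: Bb, D, F, G.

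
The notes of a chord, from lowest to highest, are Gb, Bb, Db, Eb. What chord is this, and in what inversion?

The distinct note names are Gb, Bb, Db, Eb. Stacked in thirds they read Eb–Gb–Bb–Db, which is a minor seventh chord on Eb.
With the third (Gb) in the bass, the chord is in first inversion (figured bass 6/5).

Eb minor seventh, first inversion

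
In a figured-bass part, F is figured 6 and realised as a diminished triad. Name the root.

The figures 6 mean the third of the chord is in the bass. If F is the third of a diminished triad, the root is D (chord tones D–F–Ab).

D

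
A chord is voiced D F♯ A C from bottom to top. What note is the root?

D

The distinct letter names are D, F#, A, C. Arranged as a stack of thirds they read D–F#–A–C, so D is the root (a D dominant seventh chord).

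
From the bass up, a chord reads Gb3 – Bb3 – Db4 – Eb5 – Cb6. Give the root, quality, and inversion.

Cb major ninth, second inversion

The pitch classes Gb, Bb, Db, Eb, Cb arrange in thirds as Cb–Eb–Gb–Bb–Db: a Cb major ninth chord.
With the fifth (Gb) in the bass, the chord is in second inversion.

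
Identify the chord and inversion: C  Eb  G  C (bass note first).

The distinct note names are C, Eb, G. Stacked in thirds they read C–Eb–G, which is a minor triad on C.
With the root (C) in the bass, the chord is in root position (figured bass 5/3).

C minor, root position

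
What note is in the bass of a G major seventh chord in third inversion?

The seventh of G major seventh (G–B–D–F#) is F#; that is the bass in third inversion.

F#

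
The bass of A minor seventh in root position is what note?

A

The root of A minor seventh (A–C–E–G) is A; that is the bass in root position.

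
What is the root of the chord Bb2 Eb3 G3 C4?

The distinct letter names are Bb, Eb, G, C. Arranged as a stack of thirds they read C–Eb–G–Bb, so C is the root (a C minor seventh chord).

C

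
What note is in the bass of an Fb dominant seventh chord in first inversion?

Fb dominant seventh is Fb–Ab–Cb–Ebb. First inversion places the third in the bass: Ab.

Ab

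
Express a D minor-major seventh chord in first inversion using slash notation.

First inversion of D minor-major seventh has the third (F) in the bass. As a slash chord: Dm(maj7)/F.

Dm(maj7)/F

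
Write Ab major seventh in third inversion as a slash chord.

Abmaj7/G

Third inversion of Ab major seventh has the seventh (G) in the bass. As a slash chord: Abmaj7/G.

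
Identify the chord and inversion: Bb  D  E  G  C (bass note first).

The distinct note names are Bb, D, E, G, C. Stacked in thirds they read C–E–G–Bb–D, which is a dominant ninth chord on C.
With the seventh (Bb) in the bass, the chord is in third inversion.

C dominant ninth, third inversion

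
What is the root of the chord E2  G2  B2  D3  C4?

Reordering E, G, B, D, C into stacked thirds gives C–E–G–B–D; the bottom of that stack, C, is the root.

C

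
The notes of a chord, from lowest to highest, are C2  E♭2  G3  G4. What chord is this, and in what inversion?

The pitch classes C, Eb, G arrange in thirds as C–Eb–G: a C minor triad.
With the root (C) in the bass, the chord is in root position (figured bass 5/3).

C minor, root position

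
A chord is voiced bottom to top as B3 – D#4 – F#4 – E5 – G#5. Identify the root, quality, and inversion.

The pitch classes B, D#, F#, E, G# arrange in thirds as E–G#–B–D#–F#: an E major ninth chord.
With the fifth (B) in the bass, the chord is in second inversion.

E major ninth, second inversion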